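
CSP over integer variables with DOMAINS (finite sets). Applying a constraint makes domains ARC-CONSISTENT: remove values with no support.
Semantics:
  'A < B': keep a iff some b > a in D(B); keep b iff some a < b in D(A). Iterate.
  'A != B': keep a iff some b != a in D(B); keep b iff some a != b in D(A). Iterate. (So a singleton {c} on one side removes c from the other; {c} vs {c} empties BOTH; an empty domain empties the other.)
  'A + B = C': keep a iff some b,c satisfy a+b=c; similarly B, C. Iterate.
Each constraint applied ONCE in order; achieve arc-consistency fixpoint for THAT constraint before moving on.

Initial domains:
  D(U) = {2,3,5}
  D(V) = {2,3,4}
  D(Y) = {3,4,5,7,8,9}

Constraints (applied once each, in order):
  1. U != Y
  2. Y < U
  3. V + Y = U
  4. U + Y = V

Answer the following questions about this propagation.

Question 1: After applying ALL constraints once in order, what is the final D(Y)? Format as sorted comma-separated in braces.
Constraint 1 (U != Y) on D(U)={2,3,5} D(Y)={3,4,5,7,8,9}: no change
Constraint 2 (Y < U) on D(Y)={3,4,5,7,8,9} D(U)={2,3,5}: Y {3,4,5,7,8,9}->{3,4}; U {2,3,5}->{5}
Constraint 3 (V + Y = U) on D(V)={2,3,4} D(Y)={3,4} D(U)={5}: V {2,3,4}->{2}; Y {3,4}->{3}
Constraint 4 (U + Y = V) on D(U)={5} D(Y)={3} D(V)={2}: U {5}->{}; Y {3}->{}; V {2}->{}
So after all 4 constraints: D(Y) = {}

Answer: {}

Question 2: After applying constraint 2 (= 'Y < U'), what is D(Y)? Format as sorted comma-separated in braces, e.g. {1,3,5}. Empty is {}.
Constraint 1 (U != Y) on D(U)={2,3,5} D(Y)={3,4,5,7,8,9}: no change
Constraint 2 (Y < U) on D(Y)={3,4,5,7,8,9} D(U)={2,3,5}: Y {3,4,5,7,8,9}->{3,4}; U {2,3,5}->{5}
So after constraint 2: D(Y) = {3,4}

Answer: {3,4}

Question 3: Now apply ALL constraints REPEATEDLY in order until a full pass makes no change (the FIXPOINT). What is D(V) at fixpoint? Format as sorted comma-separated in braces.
pass 0 (initial): D(V)={2,3,4}
pass 1: U {2,3,5}->{}; V {2,3,4}->{}; Y {3,4,5,7,8,9}->{}
pass 2: no change
Fixpoint after 2 passes: D(V) = {}

Answer: {}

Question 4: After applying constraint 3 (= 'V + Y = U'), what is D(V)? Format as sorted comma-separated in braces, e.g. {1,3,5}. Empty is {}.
Answer: {2}

Derivation:
Constraint 1 (U != Y) on D(U)={2,3,5} D(Y)={3,4,5,7,8,9}: no change
Constraint 2 (Y < U) on D(Y)={3,4,5,7,8,9} D(U)={2,3,5}: Y {3,4,5,7,8,9}->{3,4}; U {2,3,5}->{5}
Constraint 3 (V + Y = U) on D(V)={2,3,4} D(Y)={3,4} D(U)={5}: V {2,3,4}->{2}; Y {3,4}->{3}
So after constraint 3: D(V) = {2}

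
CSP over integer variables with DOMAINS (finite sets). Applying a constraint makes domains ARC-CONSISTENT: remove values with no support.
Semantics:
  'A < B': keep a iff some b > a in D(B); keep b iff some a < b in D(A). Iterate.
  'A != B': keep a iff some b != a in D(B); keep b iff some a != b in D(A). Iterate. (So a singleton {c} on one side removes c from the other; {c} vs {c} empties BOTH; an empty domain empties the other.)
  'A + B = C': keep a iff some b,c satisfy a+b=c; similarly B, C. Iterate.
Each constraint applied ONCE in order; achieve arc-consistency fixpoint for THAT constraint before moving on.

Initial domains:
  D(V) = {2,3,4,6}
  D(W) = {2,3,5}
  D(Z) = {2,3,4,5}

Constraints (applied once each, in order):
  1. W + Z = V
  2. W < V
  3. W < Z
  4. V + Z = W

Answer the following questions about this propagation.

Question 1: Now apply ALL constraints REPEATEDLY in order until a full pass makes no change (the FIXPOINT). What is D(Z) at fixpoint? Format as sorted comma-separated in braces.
pass 0 (initial): D(Z)={2,3,4,5}
pass 1: V {2,3,4,6}->{}; W {2,3,5}->{}; Z {2,3,4,5}->{}
pass 2: no change
Fixpoint after 2 passes: D(Z) = {}

Answer: {}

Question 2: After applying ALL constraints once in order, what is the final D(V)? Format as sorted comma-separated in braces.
Constraint 1 (W + Z = V) on D(W)={2,3,5} D(Z)={2,3,4,5} D(V)={2,3,4,6}: W {2,3,5}->{2,3}; Z {2,3,4,5}->{2,3,4}; V {2,3,4,6}->{4,6}
Constraint 2 (W < V) on D(W)={2,3} D(V)={4,6}: no change
Constraint 3 (W < Z) on D(W)={2,3} D(Z)={2,3,4}: Z {2,3,4}->{3,4}
Constraint 4 (V + Z = W) on D(V)={4,6} D(Z)={3,4} D(W)={2,3}: V {4,6}->{}; Z {3,4}->{}; W {2,3}->{}
So after all 4 constraints: D(V) = {}

Answer: {}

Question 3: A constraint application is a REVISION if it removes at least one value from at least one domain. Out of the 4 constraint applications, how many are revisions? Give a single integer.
Constraint 1 (W + Z = V) on D(W)={2,3,5} D(Z)={2,3,4,5} D(V)={2,3,4,6}: W {2,3,5}->{2,3}; Z {2,3,4,5}->{2,3,4}; V {2,3,4,6}->{4,6} => REVISION
Constraint 2 (W < V) on D(W)={2,3} D(V)={4,6}: no change => not a revision
Constraint 3 (W < Z) on D(W)={2,3} D(Z)={2,3,4}: Z {2,3,4}->{3,4} => REVISION
Constraint 4 (V + Z = W) on D(V)={4,6} D(Z)={3,4} D(W)={2,3}: V {4,6}->{}; Z {3,4}->{}; W {2,3}->{} => REVISION
Total revisions = 3

Answer: 3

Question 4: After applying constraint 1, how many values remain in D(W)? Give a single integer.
Constraint 1 (W + Z = V) on D(W)={2,3,5} D(Z)={2,3,4,5} D(V)={2,3,4,6}: W {2,3,5}->{2,3}; Z {2,3,4,5}->{2,3,4}; V {2,3,4,6}->{4,6}
So after constraint 1: D(W)={2,3}, size = 2

Answer: 2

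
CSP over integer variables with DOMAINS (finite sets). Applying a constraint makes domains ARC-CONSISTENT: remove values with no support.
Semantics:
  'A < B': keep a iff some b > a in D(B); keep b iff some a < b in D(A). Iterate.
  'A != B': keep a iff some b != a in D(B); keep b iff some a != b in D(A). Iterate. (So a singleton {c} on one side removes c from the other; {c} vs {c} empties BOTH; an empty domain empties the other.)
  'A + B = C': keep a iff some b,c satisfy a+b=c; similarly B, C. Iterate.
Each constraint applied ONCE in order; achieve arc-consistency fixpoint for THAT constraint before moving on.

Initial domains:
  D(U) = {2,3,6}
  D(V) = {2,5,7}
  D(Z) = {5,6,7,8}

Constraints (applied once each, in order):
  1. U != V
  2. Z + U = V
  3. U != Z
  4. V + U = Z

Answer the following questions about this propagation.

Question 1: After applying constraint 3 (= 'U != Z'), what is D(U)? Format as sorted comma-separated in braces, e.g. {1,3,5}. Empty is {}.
Constraint 1 (U != V) on D(U)={2,3,6} D(V)={2,5,7}: no change
Constraint 2 (Z + U = V) on D(Z)={5,6,7,8} D(U)={2,3,6} D(V)={2,5,7}: Z {5,6,7,8}->{5}; U {2,3,6}->{2}; V {2,5,7}->{7}
Constraint 3 (U != Z) on D(U)={2} D(Z)={5}: no change
So after constraint 3: D(U) = {2}

Answer: {2}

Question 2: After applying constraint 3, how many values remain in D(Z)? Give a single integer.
Answer: 1

Derivation:
Constraint 1 (U != V) on D(U)={2,3,6} D(V)={2,5,7}: no change
Constraint 2 (Z + U = V) on D(Z)={5,6,7,8} D(U)={2,3,6} D(V)={2,5,7}: Z {5,6,7,8}->{5}; U {2,3,6}->{2}; V {2,5,7}->{7}
Constraint 3 (U != Z) on D(U)={2} D(Z)={5}: no change
So after constraint 3: D(Z)={5}, size = 1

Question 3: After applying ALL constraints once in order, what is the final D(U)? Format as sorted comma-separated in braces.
Answer: {}

Derivation:
Constraint 1 (U != V) on D(U)={2,3,6} D(V)={2,5,7}: no change
Constraint 2 (Z + U = V) on D(Z)={5,6,7,8} D(U)={2,3,6} D(V)={2,5,7}: Z {5,6,7,8}->{5}; U {2,3,6}->{2}; V {2,5,7}->{7}
Constraint 3 (U != Z) on D(U)={2} D(Z)={5}: no change
Constraint 4 (V + U = Z) on D(V)={7} D(U)={2} D(Z)={5}: V {7}->{}; U {2}->{}; Z {5}->{}
So after all 4 constraints: D(U) = {}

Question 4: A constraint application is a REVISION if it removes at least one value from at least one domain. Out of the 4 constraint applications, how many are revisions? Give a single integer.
Answer: 2

Derivation:
Constraint 1 (U != V) on D(U)={2,3,6} D(V)={2,5,7}: no change => not a revision
Constraint 2 (Z + U = V) on D(Z)={5,6,7,8} D(U)={2,3,6} D(V)={2,5,7}: Z {5,6,7,8}->{5}; U {2,3,6}->{2}; V {2,5,7}->{7} => REVISION
Constraint 3 (U != Z) on D(U)={2} D(Z)={5}: no change => not a revision
Constraint 4 (V + U = Z) on D(V)={7} D(U)={2} D(Z)={5}: V {7}->{}; U {2}->{}; Z {5}->{} => REVISION
Total revisions = 2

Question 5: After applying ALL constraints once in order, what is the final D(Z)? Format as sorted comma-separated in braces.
Constraint 1 (U != V) on D(U)={2,3,6} D(V)={2,5,7}: no change
Constraint 2 (Z + U = V) on D(Z)={5,6,7,8} D(U)={2,3,6} D(V)={2,5,7}: Z {5,6,7,8}->{5}; U {2,3,6}->{2}; V {2,5,7}->{7}
Constraint 3 (U != Z) on D(U)={2} D(Z)={5}: no change
Constraint 4 (V + U = Z) on D(V)={7} D(U)={2} D(Z)={5}: V {7}->{}; U {2}->{}; Z {5}->{}
So after all 4 constraints: D(Z) = {}

Answer: {}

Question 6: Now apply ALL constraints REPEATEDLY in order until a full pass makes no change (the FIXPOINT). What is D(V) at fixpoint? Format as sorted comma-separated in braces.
pass 0 (initial): D(V)={2,5,7}
pass 1: U {2,3,6}->{}; V {2,5,7}->{}; Z {5,6,7,8}->{}
pass 2: no change
Fixpoint after 2 passes: D(V) = {}

Answer: {}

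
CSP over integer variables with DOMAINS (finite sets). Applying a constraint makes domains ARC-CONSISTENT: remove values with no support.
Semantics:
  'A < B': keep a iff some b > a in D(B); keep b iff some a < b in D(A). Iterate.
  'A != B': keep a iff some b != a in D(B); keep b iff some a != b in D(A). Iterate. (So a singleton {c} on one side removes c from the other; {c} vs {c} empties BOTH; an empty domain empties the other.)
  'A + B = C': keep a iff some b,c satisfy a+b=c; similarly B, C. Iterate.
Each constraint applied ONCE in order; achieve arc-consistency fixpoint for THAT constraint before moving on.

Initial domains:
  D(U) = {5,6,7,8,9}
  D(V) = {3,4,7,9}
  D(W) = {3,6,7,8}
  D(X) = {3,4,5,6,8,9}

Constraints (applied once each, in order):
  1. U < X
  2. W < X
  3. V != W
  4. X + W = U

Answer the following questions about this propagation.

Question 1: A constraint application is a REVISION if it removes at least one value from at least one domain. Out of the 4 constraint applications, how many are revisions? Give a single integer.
Answer: 2

Derivation:
Constraint 1 (U < X) on D(U)={5,6,7,8,9} D(X)={3,4,5,6,8,9}: U {5,6,7,8,9}->{5,6,7,8}; X {3,4,5,6,8,9}->{6,8,9} => REVISION
Constraint 2 (W < X) on D(W)={3,6,7,8} D(X)={6,8,9}: no change => not a revision
Constraint 3 (V != W) on D(V)={3,4,7,9} D(W)={3,6,7,8}: no change => not a revision
Constraint 4 (X + W = U) on D(X)={6,8,9} D(W)={3,6,7,8} D(U)={5,6,7,8}: X {6,8,9}->{}; W {3,6,7,8}->{}; U {5,6,7,8}->{} => REVISION
Total revisions = 2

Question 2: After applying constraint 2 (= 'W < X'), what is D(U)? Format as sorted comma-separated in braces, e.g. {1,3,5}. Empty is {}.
Answer: {5,6,7,8}

Derivation:
Constraint 1 (U < X) on D(U)={5,6,7,8,9} D(X)={3,4,5,6,8,9}: U {5,6,7,8,9}->{5,6,7,8}; X {3,4,5,6,8,9}->{6,8,9}
Constraint 2 (W < X) on D(W)={3,6,7,8} D(X)={6,8,9}: no change
So after constraint 2: D(U) = {5,6,7,8}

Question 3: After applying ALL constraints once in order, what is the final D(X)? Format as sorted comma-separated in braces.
Constraint 1 (U < X) on D(U)={5,6,7,8,9} D(X)={3,4,5,6,8,9}: U {5,6,7,8,9}->{5,6,7,8}; X {3,4,5,6,8,9}->{6,8,9}
Constraint 2 (W < X) on D(W)={3,6,7,8} D(X)={6,8,9}: no change
Constraint 3 (V != W) on D(V)={3,4,7,9} D(W)={3,6,7,8}: no change
Constraint 4 (X + W = U) on D(X)={6,8,9} D(W)={3,6,7,8} D(U)={5,6,7,8}: X {6,8,9}->{}; W {3,6,7,8}->{}; U {5,6,7,8}->{}
So after all 4 constraints: D(X) = {}

Answer: {}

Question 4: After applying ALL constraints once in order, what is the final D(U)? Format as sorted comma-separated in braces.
Constraint 1 (U < X) on D(U)={5,6,7,8,9} D(X)={3,4,5,6,8,9}: U {5,6,7,8,9}->{5,6,7,8}; X {3,4,5,6,8,9}->{6,8,9}
Constraint 2 (W < X) on D(W)={3,6,7,8} D(X)={6,8,9}: no change
Constraint 3 (V != W) on D(V)={3,4,7,9} D(W)={3,6,7,8}: no change
Constraint 4 (X + W = U) on D(X)={6,8,9} D(W)={3,6,7,8} D(U)={5,6,7,8}: X {6,8,9}->{}; W {3,6,7,8}->{}; U {5,6,7,8}->{}
So after all 4 constraints: D(U) = {}

Answer: {}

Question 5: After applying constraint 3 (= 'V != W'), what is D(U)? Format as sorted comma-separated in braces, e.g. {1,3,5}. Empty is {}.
Answer: {5,6,7,8}

Derivation:
Constraint 1 (U < X) on D(U)={5,6,7,8,9} D(X)={3,4,5,6,8,9}: U {5,6,7,8,9}->{5,6,7,8}; X {3,4,5,6,8,9}->{6,8,9}
Constraint 2 (W < X) on D(W)={3,6,7,8} D(X)={6,8,9}: no change
Constraint 3 (V != W) on D(V)={3,4,7,9} D(W)={3,6,7,8}: no change
So after constraint 3: D(U) = {5,6,7,8}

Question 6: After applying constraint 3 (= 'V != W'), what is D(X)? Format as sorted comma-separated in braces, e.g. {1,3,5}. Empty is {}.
Constraint 1 (U < X) on D(U)={5,6,7,8,9} D(X)={3,4,5,6,8,9}: U {5,6,7,8,9}->{5,6,7,8}; X {3,4,5,6,8,9}->{6,8,9}
Constraint 2 (W < X) on D(W)={3,6,7,8} D(X)={6,8,9}: no change
Constraint 3 (V != W) on D(V)={3,4,7,9} D(W)={3,6,7,8}: no change
So after constraint 3: D(X) = {6,8,9}

Answer: {6,8,9}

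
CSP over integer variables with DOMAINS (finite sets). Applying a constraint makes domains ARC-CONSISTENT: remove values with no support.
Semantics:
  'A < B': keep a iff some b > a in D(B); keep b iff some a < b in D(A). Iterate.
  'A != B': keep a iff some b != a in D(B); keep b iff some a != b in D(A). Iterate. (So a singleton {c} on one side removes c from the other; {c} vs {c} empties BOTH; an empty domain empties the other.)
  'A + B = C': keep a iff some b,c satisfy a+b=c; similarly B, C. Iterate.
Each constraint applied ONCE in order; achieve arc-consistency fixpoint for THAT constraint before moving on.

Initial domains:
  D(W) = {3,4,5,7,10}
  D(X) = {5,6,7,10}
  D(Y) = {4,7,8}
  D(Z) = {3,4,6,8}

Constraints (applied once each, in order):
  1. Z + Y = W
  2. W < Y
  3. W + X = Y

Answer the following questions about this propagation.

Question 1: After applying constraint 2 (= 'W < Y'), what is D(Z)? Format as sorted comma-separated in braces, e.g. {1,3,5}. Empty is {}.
Constraint 1 (Z + Y = W) on D(Z)={3,4,6,8} D(Y)={4,7,8} D(W)={3,4,5,7,10}: Z {3,4,6,8}->{3,6}; Y {4,7,8}->{4,7}; W {3,4,5,7,10}->{7,10}
Constraint 2 (W < Y) on D(W)={7,10} D(Y)={4,7}: W {7,10}->{}; Y {4,7}->{}
So after constraint 2: D(Z) = {3,6}

Answer: {3,6}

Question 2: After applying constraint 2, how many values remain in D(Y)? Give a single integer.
Answer: 0

Derivation:
Constraint 1 (Z + Y = W) on D(Z)={3,4,6,8} D(Y)={4,7,8} D(W)={3,4,5,7,10}: Z {3,4,6,8}->{3,6}; Y {4,7,8}->{4,7}; W {3,4,5,7,10}->{7,10}
Constraint 2 (W < Y) on D(W)={7,10} D(Y)={4,7}: W {7,10}->{}; Y {4,7}->{}
So after constraint 2: D(Y)={}, size = 0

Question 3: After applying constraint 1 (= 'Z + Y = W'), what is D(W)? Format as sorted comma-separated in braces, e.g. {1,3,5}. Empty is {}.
Constraint 1 (Z + Y = W) on D(Z)={3,4,6,8} D(Y)={4,7,8} D(W)={3,4,5,7,10}: Z {3,4,6,8}->{3,6}; Y {4,7,8}->{4,7}; W {3,4,5,7,10}->{7,10}
So after constraint 1: D(W) = {7,10}

Answer: {7,10}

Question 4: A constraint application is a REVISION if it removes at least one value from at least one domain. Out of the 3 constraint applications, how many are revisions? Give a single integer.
Constraint 1 (Z + Y = W) on D(Z)={3,4,6,8} D(Y)={4,7,8} D(W)={3,4,5,7,10}: Z {3,4,6,8}->{3,6}; Y {4,7,8}->{4,7}; W {3,4,5,7,10}->{7,10} => REVISION
Constraint 2 (W < Y) on D(W)={7,10} D(Y)={4,7}: W {7,10}->{}; Y {4,7}->{} => REVISION
Constraint 3 (W + X = Y) on D(W)={} D(X)={5,6,7,10} D(Y)={}: X {5,6,7,10}->{} => REVISION
Total revisions = 3

Answer: 3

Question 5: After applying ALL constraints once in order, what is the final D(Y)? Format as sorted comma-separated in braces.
Constraint 1 (Z + Y = W) on D(Z)={3,4,6,8} D(Y)={4,7,8} D(W)={3,4,5,7,10}: Z {3,4,6,8}->{3,6}; Y {4,7,8}->{4,7}; W {3,4,5,7,10}->{7,10}
Constraint 2 (W < Y) on D(W)={7,10} D(Y)={4,7}: W {7,10}->{}; Y {4,7}->{}
Constraint 3 (W + X = Y) on D(W)={} D(X)={5,6,7,10} D(Y)={}: X {5,6,7,10}->{}
So after all 3 constraints: D(Y) = {}

Answer: {}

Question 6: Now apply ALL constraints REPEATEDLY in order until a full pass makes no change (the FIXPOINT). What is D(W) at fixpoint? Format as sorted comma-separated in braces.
Answer: {}

Derivation:
pass 0 (initial): D(W)={3,4,5,7,10}
pass 1: W {3,4,5,7,10}->{}; X {5,6,7,10}->{}; Y {4,7,8}->{}; Z {3,4,6,8}->{3,6}
pass 2: Z {3,6}->{}
pass 3: no change
Fixpoint after 3 passes: D(W) = {}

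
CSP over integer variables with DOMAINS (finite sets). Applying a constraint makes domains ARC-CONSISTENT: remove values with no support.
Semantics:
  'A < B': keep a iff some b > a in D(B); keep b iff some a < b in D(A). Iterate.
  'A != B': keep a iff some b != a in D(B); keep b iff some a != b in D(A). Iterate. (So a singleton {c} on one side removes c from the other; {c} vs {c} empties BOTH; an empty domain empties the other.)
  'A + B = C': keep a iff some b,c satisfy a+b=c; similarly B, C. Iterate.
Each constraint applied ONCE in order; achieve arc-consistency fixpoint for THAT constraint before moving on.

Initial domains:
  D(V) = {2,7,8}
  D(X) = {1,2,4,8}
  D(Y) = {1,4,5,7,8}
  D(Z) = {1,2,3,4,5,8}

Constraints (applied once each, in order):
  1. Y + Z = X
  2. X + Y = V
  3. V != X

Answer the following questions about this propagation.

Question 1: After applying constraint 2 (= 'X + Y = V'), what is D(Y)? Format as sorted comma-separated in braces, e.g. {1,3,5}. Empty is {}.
Constraint 1 (Y + Z = X) on D(Y)={1,4,5,7,8} D(Z)={1,2,3,4,5,8} D(X)={1,2,4,8}: Y {1,4,5,7,8}->{1,4,5,7}; Z {1,2,3,4,5,8}->{1,3,4}; X {1,2,4,8}->{2,4,8}
Constraint 2 (X + Y = V) on D(X)={2,4,8} D(Y)={1,4,5,7} D(V)={2,7,8}: X {2,4,8}->{2,4}; Y {1,4,5,7}->{4,5}; V {2,7,8}->{7,8}
So after constraint 2: D(Y) = {4,5}

Answer: {4,5}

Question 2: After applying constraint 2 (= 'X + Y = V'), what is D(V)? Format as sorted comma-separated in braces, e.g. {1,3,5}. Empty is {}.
Answer: {7,8}

Derivation:
Constraint 1 (Y + Z = X) on D(Y)={1,4,5,7,8} D(Z)={1,2,3,4,5,8} D(X)={1,2,4,8}: Y {1,4,5,7,8}->{1,4,5,7}; Z {1,2,3,4,5,8}->{1,3,4}; X {1,2,4,8}->{2,4,8}
Constraint 2 (X + Y = V) on D(X)={2,4,8} D(Y)={1,4,5,7} D(V)={2,7,8}: X {2,4,8}->{2,4}; Y {1,4,5,7}->{4,5}; V {2,7,8}->{7,8}
So after constraint 2: D(V) = {7,8}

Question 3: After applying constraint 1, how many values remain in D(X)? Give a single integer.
Constraint 1 (Y + Z = X) on D(Y)={1,4,5,7,8} D(Z)={1,2,3,4,5,8} D(X)={1,2,4,8}: Y {1,4,5,7,8}->{1,4,5,7}; Z {1,2,3,4,5,8}->{1,3,4}; X {1,2,4,8}->{2,4,8}
So after constraint 1: D(X)={2,4,8}, size = 3

Answer: 3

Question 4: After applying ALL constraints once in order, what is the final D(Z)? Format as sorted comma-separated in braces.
Answer: {1,3,4}

Derivation:
Constraint 1 (Y + Z = X) on D(Y)={1,4,5,7,8} D(Z)={1,2,3,4,5,8} D(X)={1,2,4,8}: Y {1,4,5,7,8}->{1,4,5,7}; Z {1,2,3,4,5,8}->{1,3,4}; X {1,2,4,8}->{2,4,8}
Constraint 2 (X + Y = V) on D(X)={2,4,8} D(Y)={1,4,5,7} D(V)={2,7,8}: X {2,4,8}->{2,4}; Y {1,4,5,7}->{4,5}; V {2,7,8}->{7,8}
Constraint 3 (V != X) on D(V)={7,8} D(X)={2,4}: no change
So after all 3 constraints: D(Z) = {1,3,4}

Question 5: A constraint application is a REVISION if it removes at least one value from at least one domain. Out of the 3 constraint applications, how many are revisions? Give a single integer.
Constraint 1 (Y + Z = X) on D(Y)={1,4,5,7,8} D(Z)={1,2,3,4,5,8} D(X)={1,2,4,8}: Y {1,4,5,7,8}->{1,4,5,7}; Z {1,2,3,4,5,8}->{1,3,4}; X {1,2,4,8}->{2,4,8} => REVISION
Constraint 2 (X + Y = V) on D(X)={2,4,8} D(Y)={1,4,5,7} D(V)={2,7,8}: X {2,4,8}->{2,4}; Y {1,4,5,7}->{4,5}; V {2,7,8}->{7,8} => REVISION
Constraint 3 (V != X) on D(V)={7,8} D(X)={2,4}: no change => not a revision
Total revisions = 2

Answer: 2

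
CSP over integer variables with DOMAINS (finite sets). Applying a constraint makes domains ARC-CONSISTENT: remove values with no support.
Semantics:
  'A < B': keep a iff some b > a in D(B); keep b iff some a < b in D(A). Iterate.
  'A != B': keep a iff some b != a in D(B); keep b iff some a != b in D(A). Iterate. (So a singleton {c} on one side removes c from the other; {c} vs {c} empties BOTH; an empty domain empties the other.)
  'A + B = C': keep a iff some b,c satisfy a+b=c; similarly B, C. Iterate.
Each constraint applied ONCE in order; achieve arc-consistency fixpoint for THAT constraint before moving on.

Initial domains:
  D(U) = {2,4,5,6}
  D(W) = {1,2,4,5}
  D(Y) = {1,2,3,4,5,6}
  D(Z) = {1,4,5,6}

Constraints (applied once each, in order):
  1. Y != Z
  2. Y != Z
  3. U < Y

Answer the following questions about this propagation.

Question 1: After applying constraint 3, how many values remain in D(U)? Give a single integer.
Constraint 1 (Y != Z) on D(Y)={1,2,3,4,5,6} D(Z)={1,4,5,6}: no change
Constraint 2 (Y != Z) on D(Y)={1,2,3,4,5,6} D(Z)={1,4,5,6}: no change
Constraint 3 (U < Y) on D(U)={2,4,5,6} D(Y)={1,2,3,4,5,6}: U {2,4,5,6}->{2,4,5}; Y {1,2,3,4,5,6}->{3,4,5,6}
So after constraint 3: D(U)={2,4,5}, size = 3

Answer: 3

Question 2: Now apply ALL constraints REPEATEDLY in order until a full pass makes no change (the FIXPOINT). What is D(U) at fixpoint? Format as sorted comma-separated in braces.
pass 0 (initial): D(U)={2,4,5,6}
pass 1: U {2,4,5,6}->{2,4,5}; Y {1,2,3,4,5,6}->{3,4,5,6}
pass 2: no change
Fixpoint after 2 passes: D(U) = {2,4,5}

Answer: {2,4,5}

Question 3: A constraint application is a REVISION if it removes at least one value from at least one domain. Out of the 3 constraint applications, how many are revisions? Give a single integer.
Constraint 1 (Y != Z) on D(Y)={1,2,3,4,5,6} D(Z)={1,4,5,6}: no change => not a revision
Constraint 2 (Y != Z) on D(Y)={1,2,3,4,5,6} D(Z)={1,4,5,6}: no change => not a revision
Constraint 3 (U < Y) on D(U)={2,4,5,6} D(Y)={1,2,3,4,5,6}: U {2,4,5,6}->{2,4,5}; Y {1,2,3,4,5,6}->{3,4,5,6} => REVISION
Total revisions = 1

Answer: 1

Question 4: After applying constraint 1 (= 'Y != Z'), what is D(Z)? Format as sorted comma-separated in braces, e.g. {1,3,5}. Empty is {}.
Constraint 1 (Y != Z) on D(Y)={1,2,3,4,5,6} D(Z)={1,4,5,6}: no change
So after constraint 1: D(Z) = {1,4,5,6}

Answer: {1,4,5,6}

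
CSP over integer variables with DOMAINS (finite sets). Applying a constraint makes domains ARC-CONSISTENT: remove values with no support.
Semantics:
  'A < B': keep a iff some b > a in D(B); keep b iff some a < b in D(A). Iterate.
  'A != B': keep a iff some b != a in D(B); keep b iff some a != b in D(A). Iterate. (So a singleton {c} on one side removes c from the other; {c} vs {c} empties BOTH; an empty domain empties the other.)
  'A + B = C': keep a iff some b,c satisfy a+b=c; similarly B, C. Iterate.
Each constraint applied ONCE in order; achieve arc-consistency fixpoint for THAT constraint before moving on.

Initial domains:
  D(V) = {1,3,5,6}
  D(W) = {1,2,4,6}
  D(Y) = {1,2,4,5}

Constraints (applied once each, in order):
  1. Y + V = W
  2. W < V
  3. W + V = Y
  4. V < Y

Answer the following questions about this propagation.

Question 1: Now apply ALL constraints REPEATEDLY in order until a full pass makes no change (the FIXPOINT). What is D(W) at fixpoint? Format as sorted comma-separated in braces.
Answer: {}

Derivation:
pass 0 (initial): D(W)={1,2,4,6}
pass 1: V {1,3,5,6}->{3}; W {1,2,4,6}->{2}; Y {1,2,4,5}->{5}
pass 2: V {3}->{}; W {2}->{}; Y {5}->{}
pass 3: no change
Fixpoint after 3 passes: D(W) = {}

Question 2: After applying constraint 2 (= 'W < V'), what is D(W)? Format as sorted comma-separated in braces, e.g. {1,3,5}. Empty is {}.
Answer: {2,4}

Derivation:
Constraint 1 (Y + V = W) on D(Y)={1,2,4,5} D(V)={1,3,5,6} D(W)={1,2,4,6}: Y {1,2,4,5}->{1,5}; V {1,3,5,6}->{1,3,5}; W {1,2,4,6}->{2,4,6}
Constraint 2 (W < V) on D(W)={2,4,6} D(V)={1,3,5}: W {2,4,6}->{2,4}; V {1,3,5}->{3,5}
So after constraint 2: D(W) = {2,4}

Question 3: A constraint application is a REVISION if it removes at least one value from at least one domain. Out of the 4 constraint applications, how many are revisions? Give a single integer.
Constraint 1 (Y + V = W) on D(Y)={1,2,4,5} D(V)={1,3,5,6} D(W)={1,2,4,6}: Y {1,2,4,5}->{1,5}; V {1,3,5,6}->{1,3,5}; W {1,2,4,6}->{2,4,6} => REVISION
Constraint 2 (W < V) on D(W)={2,4,6} D(V)={1,3,5}: W {2,4,6}->{2,4}; V {1,3,5}->{3,5} => REVISION
Constraint 3 (W + V = Y) on D(W)={2,4} D(V)={3,5} D(Y)={1,5}: W {2,4}->{2}; V {3,5}->{3}; Y {1,5}->{5} => REVISION
Constraint 4 (V < Y) on D(V)={3} D(Y)={5}: no change => not a revision
Total revisions = 3

Answer: 3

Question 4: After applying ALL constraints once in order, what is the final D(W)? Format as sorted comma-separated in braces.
Answer: {2}

Derivation:
Constraint 1 (Y + V = W) on D(Y)={1,2,4,5} D(V)={1,3,5,6} D(W)={1,2,4,6}: Y {1,2,4,5}->{1,5}; V {1,3,5,6}->{1,3,5}; W {1,2,4,6}->{2,4,6}
Constraint 2 (W < V) on D(W)={2,4,6} D(V)={1,3,5}: W {2,4,6}->{2,4}; V {1,3,5}->{3,5}
Constraint 3 (W + V = Y) on D(W)={2,4} D(V)={3,5} D(Y)={1,5}: W {2,4}->{2}; V {3,5}->{3}; Y {1,5}->{5}
Constraint 4 (V < Y) on D(V)={3} D(Y)={5}: no change
So after all 4 constraints: D(W) = {2}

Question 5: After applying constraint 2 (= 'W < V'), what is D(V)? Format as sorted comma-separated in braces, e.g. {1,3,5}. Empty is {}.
Answer: {3,5}

Derivation:
Constraint 1 (Y + V = W) on D(Y)={1,2,4,5} D(V)={1,3,5,6} D(W)={1,2,4,6}: Y {1,2,4,5}->{1,5}; V {1,3,5,6}->{1,3,5}; W {1,2,4,6}->{2,4,6}
Constraint 2 (W < V) on D(W)={2,4,6} D(V)={1,3,5}: W {2,4,6}->{2,4}; V {1,3,5}->{3,5}
So after constraint 2: D(V) = {3,5}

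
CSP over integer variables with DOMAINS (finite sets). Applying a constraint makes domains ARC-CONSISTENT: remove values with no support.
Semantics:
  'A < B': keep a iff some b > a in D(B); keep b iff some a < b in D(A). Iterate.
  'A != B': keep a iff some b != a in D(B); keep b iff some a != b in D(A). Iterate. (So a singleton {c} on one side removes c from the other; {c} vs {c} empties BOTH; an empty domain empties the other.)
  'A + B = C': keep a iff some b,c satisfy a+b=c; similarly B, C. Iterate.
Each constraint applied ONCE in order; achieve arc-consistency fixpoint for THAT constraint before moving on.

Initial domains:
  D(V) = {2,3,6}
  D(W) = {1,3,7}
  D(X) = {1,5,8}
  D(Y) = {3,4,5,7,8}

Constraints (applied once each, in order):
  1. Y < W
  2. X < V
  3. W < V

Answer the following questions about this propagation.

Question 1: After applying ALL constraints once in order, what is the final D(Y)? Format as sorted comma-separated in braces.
Answer: {3,4,5}

Derivation:
Constraint 1 (Y < W) on D(Y)={3,4,5,7,8} D(W)={1,3,7}: Y {3,4,5,7,8}->{3,4,5}; W {1,3,7}->{7}
Constraint 2 (X < V) on D(X)={1,5,8} D(V)={2,3,6}: X {1,5,8}->{1,5}
Constraint 3 (W < V) on D(W)={7} D(V)={2,3,6}: W {7}->{}; V {2,3,6}->{}
So after all 3 constraints: D(Y) = {3,4,5}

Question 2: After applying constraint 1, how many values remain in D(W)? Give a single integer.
Constraint 1 (Y < W) on D(Y)={3,4,5,7,8} D(W)={1,3,7}: Y {3,4,5,7,8}->{3,4,5}; W {1,3,7}->{7}
So after constraint 1: D(W)={7}, size = 1

Answer: 1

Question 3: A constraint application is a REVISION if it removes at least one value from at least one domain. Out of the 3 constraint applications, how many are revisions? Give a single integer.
Constraint 1 (Y < W) on D(Y)={3,4,5,7,8} D(W)={1,3,7}: Y {3,4,5,7,8}->{3,4,5}; W {1,3,7}->{7} => REVISION
Constraint 2 (X < V) on D(X)={1,5,8} D(V)={2,3,6}: X {1,5,8}->{1,5} => REVISION
Constraint 3 (W < V) on D(W)={7} D(V)={2,3,6}: W {7}->{}; V {2,3,6}->{} => REVISION
Total revisions = 3

Answer: 3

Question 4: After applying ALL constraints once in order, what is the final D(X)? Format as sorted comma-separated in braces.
Constraint 1 (Y < W) on D(Y)={3,4,5,7,8} D(W)={1,3,7}: Y {3,4,5,7,8}->{3,4,5}; W {1,3,7}->{7}
Constraint 2 (X < V) on D(X)={1,5,8} D(V)={2,3,6}: X {1,5,8}->{1,5}
Constraint 3 (W < V) on D(W)={7} D(V)={2,3,6}: W {7}->{}; V {2,3,6}->{}
So after all 3 constraints: D(X) = {1,5}

Answer: {1,5}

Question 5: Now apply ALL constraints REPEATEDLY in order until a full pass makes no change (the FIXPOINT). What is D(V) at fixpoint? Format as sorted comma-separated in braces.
pass 0 (initial): D(V)={2,3,6}
pass 1: V {2,3,6}->{}; W {1,3,7}->{}; X {1,5,8}->{1,5}; Y {3,4,5,7,8}->{3,4,5}
pass 2: X {1,5}->{}; Y {3,4,5}->{}
pass 3: no change
Fixpoint after 3 passes: D(V) = {}

Answer: {}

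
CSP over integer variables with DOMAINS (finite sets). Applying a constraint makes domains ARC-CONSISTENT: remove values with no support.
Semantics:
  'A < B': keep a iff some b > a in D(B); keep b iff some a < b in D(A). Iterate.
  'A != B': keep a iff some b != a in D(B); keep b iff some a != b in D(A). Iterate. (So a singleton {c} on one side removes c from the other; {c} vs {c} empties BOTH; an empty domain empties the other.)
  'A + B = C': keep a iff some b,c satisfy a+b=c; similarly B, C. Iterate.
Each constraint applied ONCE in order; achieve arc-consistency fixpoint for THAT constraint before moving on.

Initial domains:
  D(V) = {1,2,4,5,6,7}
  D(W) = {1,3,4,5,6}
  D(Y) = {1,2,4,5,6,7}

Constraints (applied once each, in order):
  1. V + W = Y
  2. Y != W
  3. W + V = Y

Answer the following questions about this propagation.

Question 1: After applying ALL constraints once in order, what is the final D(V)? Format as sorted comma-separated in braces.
Answer: {1,2,4,5,6}

Derivation:
Constraint 1 (V + W = Y) on D(V)={1,2,4,5,6,7} D(W)={1,3,4,5,6} D(Y)={1,2,4,5,6,7}: V {1,2,4,5,6,7}->{1,2,4,5,6}; Y {1,2,4,5,6,7}->{2,4,5,6,7}
Constraint 2 (Y != W) on D(Y)={2,4,5,6,7} D(W)={1,3,4,5,6}: no change
Constraint 3 (W + V = Y) on D(W)={1,3,4,5,6} D(V)={1,2,4,5,6} D(Y)={2,4,5,6,7}: no change
So after all 3 constraints: D(V) = {1,2,4,5,6}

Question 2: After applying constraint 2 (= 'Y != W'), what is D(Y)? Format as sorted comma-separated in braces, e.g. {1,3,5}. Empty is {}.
Constraint 1 (V + W = Y) on D(V)={1,2,4,5,6,7} D(W)={1,3,4,5,6} D(Y)={1,2,4,5,6,7}: V {1,2,4,5,6,7}->{1,2,4,5,6}; Y {1,2,4,5,6,7}->{2,4,5,6,7}
Constraint 2 (Y != W) on D(Y)={2,4,5,6,7} D(W)={1,3,4,5,6}: no change
So after constraint 2: D(Y) = {2,4,5,6,7}

Answer: {2,4,5,6,7}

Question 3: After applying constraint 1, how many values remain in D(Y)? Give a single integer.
Answer: 5

Derivation:
Constraint 1 (V + W = Y) on D(V)={1,2,4,5,6,7} D(W)={1,3,4,5,6} D(Y)={1,2,4,5,6,7}: V {1,2,4,5,6,7}->{1,2,4,5,6}; Y {1,2,4,5,6,7}->{2,4,5,6,7}
So after constraint 1: D(Y)={2,4,5,6,7}, size = 5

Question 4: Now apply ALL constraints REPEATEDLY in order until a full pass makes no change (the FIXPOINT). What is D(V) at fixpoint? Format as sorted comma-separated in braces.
Answer: {1,2,4,5,6}

Derivation:
pass 0 (initial): D(V)={1,2,4,5,6,7}
pass 1: V {1,2,4,5,6,7}->{1,2,4,5,6}; Y {1,2,4,5,6,7}->{2,4,5,6,7}
pass 2: no change
Fixpoint after 2 passes: D(V) = {1,2,4,5,6}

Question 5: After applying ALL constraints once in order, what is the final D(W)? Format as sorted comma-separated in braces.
Constraint 1 (V + W = Y) on D(V)={1,2,4,5,6,7} D(W)={1,3,4,5,6} D(Y)={1,2,4,5,6,7}: V {1,2,4,5,6,7}->{1,2,4,5,6}; Y {1,2,4,5,6,7}->{2,4,5,6,7}
Constraint 2 (Y != W) on D(Y)={2,4,5,6,7} D(W)={1,3,4,5,6}: no change
Constraint 3 (W + V = Y) on D(W)={1,3,4,5,6} D(V)={1,2,4,5,6} D(Y)={2,4,5,6,7}: no change
So after all 3 constraints: D(W) = {1,3,4,5,6}

Answer: {1,3,4,5,6}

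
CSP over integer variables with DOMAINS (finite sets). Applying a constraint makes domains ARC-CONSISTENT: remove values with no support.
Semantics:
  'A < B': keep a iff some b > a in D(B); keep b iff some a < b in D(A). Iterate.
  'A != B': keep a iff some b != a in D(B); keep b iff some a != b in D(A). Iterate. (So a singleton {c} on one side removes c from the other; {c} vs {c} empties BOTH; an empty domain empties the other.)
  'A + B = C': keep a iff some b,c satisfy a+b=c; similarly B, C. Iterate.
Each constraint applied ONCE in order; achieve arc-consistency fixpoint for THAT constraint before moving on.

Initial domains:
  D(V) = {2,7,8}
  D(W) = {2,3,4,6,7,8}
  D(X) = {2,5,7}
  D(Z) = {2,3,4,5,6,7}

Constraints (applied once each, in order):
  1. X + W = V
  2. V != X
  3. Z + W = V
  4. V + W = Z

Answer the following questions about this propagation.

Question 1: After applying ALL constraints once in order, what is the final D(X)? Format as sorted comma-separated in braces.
Answer: {2,5}

Derivation:
Constraint 1 (X + W = V) on D(X)={2,5,7} D(W)={2,3,4,6,7,8} D(V)={2,7,8}: X {2,5,7}->{2,5}; W {2,3,4,6,7,8}->{2,3,6}; V {2,7,8}->{7,8}
Constraint 2 (V != X) on D(V)={7,8} D(X)={2,5}: no change
Constraint 3 (Z + W = V) on D(Z)={2,3,4,5,6,7} D(W)={2,3,6} D(V)={7,8}: Z {2,3,4,5,6,7}->{2,4,5,6}
Constraint 4 (V + W = Z) on D(V)={7,8} D(W)={2,3,6} D(Z)={2,4,5,6}: V {7,8}->{}; W {2,3,6}->{}; Z {2,4,5,6}->{}
So after all 4 constraints: D(X) = {2,5}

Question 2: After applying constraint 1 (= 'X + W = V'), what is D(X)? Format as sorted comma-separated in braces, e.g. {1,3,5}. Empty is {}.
Constraint 1 (X + W = V) on D(X)={2,5,7} D(W)={2,3,4,6,7,8} D(V)={2,7,8}: X {2,5,7}->{2,5}; W {2,3,4,6,7,8}->{2,3,6}; V {2,7,8}->{7,8}
So after constraint 1: D(X) = {2,5}

Answer: {2,5}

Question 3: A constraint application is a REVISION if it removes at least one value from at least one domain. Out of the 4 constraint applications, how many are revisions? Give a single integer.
Answer: 3

Derivation:
Constraint 1 (X + W = V) on D(X)={2,5,7} D(W)={2,3,4,6,7,8} D(V)={2,7,8}: X {2,5,7}->{2,5}; W {2,3,4,6,7,8}->{2,3,6}; V {2,7,8}->{7,8} => REVISION
Constraint 2 (V != X) on D(V)={7,8} D(X)={2,5}: no change => not a revision
Constraint 3 (Z + W = V) on D(Z)={2,3,4,5,6,7} D(W)={2,3,6} D(V)={7,8}: Z {2,3,4,5,6,7}->{2,4,5,6} => REVISION
Constraint 4 (V + W = Z) on D(V)={7,8} D(W)={2,3,6} D(Z)={2,4,5,6}: V {7,8}->{}; W {2,3,6}->{}; Z {2,4,5,6}->{} => REVISION
Total revisions = 3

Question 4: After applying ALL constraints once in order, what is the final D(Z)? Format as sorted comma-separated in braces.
Constraint 1 (X + W = V) on D(X)={2,5,7} D(W)={2,3,4,6,7,8} D(V)={2,7,8}: X {2,5,7}->{2,5}; W {2,3,4,6,7,8}->{2,3,6}; V {2,7,8}->{7,8}
Constraint 2 (V != X) on D(V)={7,8} D(X)={2,5}: no change
Constraint 3 (Z + W = V) on D(Z)={2,3,4,5,6,7} D(W)={2,3,6} D(V)={7,8}: Z {2,3,4,5,6,7}->{2,4,5,6}
Constraint 4 (V + W = Z) on D(V)={7,8} D(W)={2,3,6} D(Z)={2,4,5,6}: V {7,8}->{}; W {2,3,6}->{}; Z {2,4,5,6}->{}
So after all 4 constraints: D(Z) = {}

Answer: {}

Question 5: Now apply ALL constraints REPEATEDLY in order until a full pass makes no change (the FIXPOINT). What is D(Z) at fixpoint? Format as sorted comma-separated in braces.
pass 0 (initial): D(Z)={2,3,4,5,6,7}
pass 1: V {2,7,8}->{}; W {2,3,4,6,7,8}->{}; X {2,5,7}->{2,5}; Z {2,3,4,5,6,7}->{}
pass 2: X {2,5}->{}
pass 3: no change
Fixpoint after 3 passes: D(Z) = {}

Answer: {}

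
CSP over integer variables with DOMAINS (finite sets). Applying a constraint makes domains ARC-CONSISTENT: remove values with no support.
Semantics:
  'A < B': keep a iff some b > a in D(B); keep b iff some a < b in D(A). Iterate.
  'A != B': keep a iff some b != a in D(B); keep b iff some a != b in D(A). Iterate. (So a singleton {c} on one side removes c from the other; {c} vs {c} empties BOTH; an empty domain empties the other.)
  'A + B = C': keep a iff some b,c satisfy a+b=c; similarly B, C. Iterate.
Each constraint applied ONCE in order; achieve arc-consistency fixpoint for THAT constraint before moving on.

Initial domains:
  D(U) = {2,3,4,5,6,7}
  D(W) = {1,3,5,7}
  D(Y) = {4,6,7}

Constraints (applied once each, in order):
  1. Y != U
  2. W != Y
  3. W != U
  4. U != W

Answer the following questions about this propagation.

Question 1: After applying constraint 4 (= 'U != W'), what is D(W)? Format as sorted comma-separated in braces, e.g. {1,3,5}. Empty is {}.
Constraint 1 (Y != U) on D(Y)={4,6,7} D(U)={2,3,4,5,6,7}: no change
Constraint 2 (W != Y) on D(W)={1,3,5,7} D(Y)={4,6,7}: no change
Constraint 3 (W != U) on D(W)={1,3,5,7} D(U)={2,3,4,5,6,7}: no change
Constraint 4 (U != W) on D(U)={2,3,4,5,6,7} D(W)={1,3,5,7}: no change
So after constraint 4: D(W) = {1,3,5,7}

Answer: {1,3,5,7}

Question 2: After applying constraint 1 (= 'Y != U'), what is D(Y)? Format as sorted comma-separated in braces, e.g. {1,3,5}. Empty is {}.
Answer: {4,6,7}

Derivation:
Constraint 1 (Y != U) on D(Y)={4,6,7} D(U)={2,3,4,5,6,7}: no change
So after constraint 1: D(Y) = {4,6,7}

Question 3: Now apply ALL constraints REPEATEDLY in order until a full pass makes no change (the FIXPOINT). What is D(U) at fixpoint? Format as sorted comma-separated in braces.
pass 0 (initial): D(U)={2,3,4,5,6,7}
pass 1: no change
Fixpoint after 1 passes: D(U) = {2,3,4,5,6,7}

Answer: {2,3,4,5,6,7}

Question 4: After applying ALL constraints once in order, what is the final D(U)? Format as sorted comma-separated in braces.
Answer: {2,3,4,5,6,7}

Derivation:
Constraint 1 (Y != U) on D(Y)={4,6,7} D(U)={2,3,4,5,6,7}: no change
Constraint 2 (W != Y) on D(W)={1,3,5,7} D(Y)={4,6,7}: no change
Constraint 3 (W != U) on D(W)={1,3,5,7} D(U)={2,3,4,5,6,7}: no change
Constraint 4 (U != W) on D(U)={2,3,4,5,6,7} D(W)={1,3,5,7}: no change
So after all 4 constraints: D(U) = {2,3,4,5,6,7}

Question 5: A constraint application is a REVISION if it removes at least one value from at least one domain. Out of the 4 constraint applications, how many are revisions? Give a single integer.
Constraint 1 (Y != U) on D(Y)={4,6,7} D(U)={2,3,4,5,6,7}: no change => not a revision
Constraint 2 (W != Y) on D(W)={1,3,5,7} D(Y)={4,6,7}: no change => not a revision
Constraint 3 (W != U) on D(W)={1,3,5,7} D(U)={2,3,4,5,6,7}: no change => not a revision
Constraint 4 (U != W) on D(U)={2,3,4,5,6,7} D(W)={1,3,5,7}: no change => not a revision
Total revisions = 0

Answer: 0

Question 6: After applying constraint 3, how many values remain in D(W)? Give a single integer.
Answer: 4

Derivation:
Constraint 1 (Y != U) on D(Y)={4,6,7} D(U)={2,3,4,5,6,7}: no change
Constraint 2 (W != Y) on D(W)={1,3,5,7} D(Y)={4,6,7}: no change
Constraint 3 (W != U) on D(W)={1,3,5,7} D(U)={2,3,4,5,6,7}: no change
So after constraint 3: D(W)={1,3,5,7}, size = 4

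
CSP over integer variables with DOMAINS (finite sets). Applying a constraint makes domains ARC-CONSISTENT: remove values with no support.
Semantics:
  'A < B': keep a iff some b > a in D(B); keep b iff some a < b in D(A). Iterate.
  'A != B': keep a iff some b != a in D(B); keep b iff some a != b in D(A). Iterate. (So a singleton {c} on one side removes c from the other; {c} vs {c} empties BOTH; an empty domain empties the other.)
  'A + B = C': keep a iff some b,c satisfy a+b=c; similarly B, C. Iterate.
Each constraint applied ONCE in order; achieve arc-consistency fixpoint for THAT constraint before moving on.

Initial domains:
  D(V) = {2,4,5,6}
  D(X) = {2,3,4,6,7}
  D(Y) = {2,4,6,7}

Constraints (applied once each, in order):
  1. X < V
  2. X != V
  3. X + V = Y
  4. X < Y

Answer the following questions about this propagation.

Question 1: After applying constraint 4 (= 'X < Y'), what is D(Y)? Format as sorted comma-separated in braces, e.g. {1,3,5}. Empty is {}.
Constraint 1 (X < V) on D(X)={2,3,4,6,7} D(V)={2,4,5,6}: X {2,3,4,6,7}->{2,3,4}; V {2,4,5,6}->{4,5,6}
Constraint 2 (X != V) on D(X)={2,3,4} D(V)={4,5,6}: no change
Constraint 3 (X + V = Y) on D(X)={2,3,4} D(V)={4,5,6} D(Y)={2,4,6,7}: X {2,3,4}->{2,3}; V {4,5,6}->{4,5}; Y {2,4,6,7}->{6,7}
Constraint 4 (X < Y) on D(X)={2,3} D(Y)={6,7}: no change
So after constraint 4: D(Y) = {6,7}

Answer: {6,7}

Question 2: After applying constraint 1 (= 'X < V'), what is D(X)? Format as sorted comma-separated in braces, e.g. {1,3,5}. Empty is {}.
Constraint 1 (X < V) on D(X)={2,3,4,6,7} D(V)={2,4,5,6}: X {2,3,4,6,7}->{2,3,4}; V {2,4,5,6}->{4,5,6}
So after constraint 1: D(X) = {2,3,4}

Answer: {2,3,4}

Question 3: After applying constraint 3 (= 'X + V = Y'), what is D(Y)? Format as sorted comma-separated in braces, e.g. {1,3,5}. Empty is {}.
Constraint 1 (X < V) on D(X)={2,3,4,6,7} D(V)={2,4,5,6}: X {2,3,4,6,7}->{2,3,4}; V {2,4,5,6}->{4,5,6}
Constraint 2 (X != V) on D(X)={2,3,4} D(V)={4,5,6}: no change
Constraint 3 (X + V = Y) on D(X)={2,3,4} D(V)={4,5,6} D(Y)={2,4,6,7}: X {2,3,4}->{2,3}; V {4,5,6}->{4,5}; Y {2,4,6,7}->{6,7}
So after constraint 3: D(Y) = {6,7}

Answer: {6,7}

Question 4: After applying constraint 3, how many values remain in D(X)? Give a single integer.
Constraint 1 (X < V) on D(X)={2,3,4,6,7} D(V)={2,4,5,6}: X {2,3,4,6,7}->{2,3,4}; V {2,4,5,6}->{4,5,6}
Constraint 2 (X != V) on D(X)={2,3,4} D(V)={4,5,6}: no change
Constraint 3 (X + V = Y) on D(X)={2,3,4} D(V)={4,5,6} D(Y)={2,4,6,7}: X {2,3,4}->{2,3}; V {4,5,6}->{4,5}; Y {2,4,6,7}->{6,7}
So after constraint 3: D(X)={2,3}, size = 2

Answer: 2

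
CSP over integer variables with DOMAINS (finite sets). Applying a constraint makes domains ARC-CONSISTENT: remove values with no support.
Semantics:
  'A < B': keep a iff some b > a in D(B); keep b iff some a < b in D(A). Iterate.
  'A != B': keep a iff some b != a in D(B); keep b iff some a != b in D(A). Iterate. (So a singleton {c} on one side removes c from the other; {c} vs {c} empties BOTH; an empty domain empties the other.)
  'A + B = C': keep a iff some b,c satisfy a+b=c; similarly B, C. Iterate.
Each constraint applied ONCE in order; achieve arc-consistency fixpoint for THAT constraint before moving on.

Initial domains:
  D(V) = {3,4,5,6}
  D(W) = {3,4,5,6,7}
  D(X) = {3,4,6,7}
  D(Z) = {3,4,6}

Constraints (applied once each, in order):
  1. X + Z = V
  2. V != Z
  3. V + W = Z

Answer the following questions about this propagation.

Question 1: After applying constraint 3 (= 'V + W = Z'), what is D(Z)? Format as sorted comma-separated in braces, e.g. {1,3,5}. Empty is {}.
Constraint 1 (X + Z = V) on D(X)={3,4,6,7} D(Z)={3,4,6} D(V)={3,4,5,6}: X {3,4,6,7}->{3}; Z {3,4,6}->{3}; V {3,4,5,6}->{6}
Constraint 2 (V != Z) on D(V)={6} D(Z)={3}: no change
Constraint 3 (V + W = Z) on D(V)={6} D(W)={3,4,5,6,7} D(Z)={3}: V {6}->{}; W {3,4,5,6,7}->{}; Z {3}->{}
So after constraint 3: D(Z) = {}

Answer: {}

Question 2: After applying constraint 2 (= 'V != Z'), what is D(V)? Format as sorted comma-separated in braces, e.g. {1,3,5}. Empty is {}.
Constraint 1 (X + Z = V) on D(X)={3,4,6,7} D(Z)={3,4,6} D(V)={3,4,5,6}: X {3,4,6,7}->{3}; Z {3,4,6}->{3}; V {3,4,5,6}->{6}
Constraint 2 (V != Z) on D(V)={6} D(Z)={3}: no change
So after constraint 2: D(V) = {6}

Answer: {6}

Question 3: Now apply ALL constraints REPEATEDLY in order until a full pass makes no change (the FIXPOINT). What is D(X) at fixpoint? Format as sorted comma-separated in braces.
Answer: {}

Derivation:
pass 0 (initial): D(X)={3,4,6,7}
pass 1: V {3,4,5,6}->{}; W {3,4,5,6,7}->{}; X {3,4,6,7}->{3}; Z {3,4,6}->{}
pass 2: X {3}->{}
pass 3: no change
Fixpoint after 3 passes: D(X) = {}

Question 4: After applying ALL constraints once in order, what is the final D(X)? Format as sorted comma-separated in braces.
Constraint 1 (X + Z = V) on D(X)={3,4,6,7} D(Z)={3,4,6} D(V)={3,4,5,6}: X {3,4,6,7}->{3}; Z {3,4,6}->{3}; V {3,4,5,6}->{6}
Constraint 2 (V != Z) on D(V)={6} D(Z)={3}: no change
Constraint 3 (V + W = Z) on D(V)={6} D(W)={3,4,5,6,7} D(Z)={3}: V {6}->{}; W {3,4,5,6,7}->{}; Z {3}->{}
So after all 3 constraints: D(X) = {3}

Answer: {3}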